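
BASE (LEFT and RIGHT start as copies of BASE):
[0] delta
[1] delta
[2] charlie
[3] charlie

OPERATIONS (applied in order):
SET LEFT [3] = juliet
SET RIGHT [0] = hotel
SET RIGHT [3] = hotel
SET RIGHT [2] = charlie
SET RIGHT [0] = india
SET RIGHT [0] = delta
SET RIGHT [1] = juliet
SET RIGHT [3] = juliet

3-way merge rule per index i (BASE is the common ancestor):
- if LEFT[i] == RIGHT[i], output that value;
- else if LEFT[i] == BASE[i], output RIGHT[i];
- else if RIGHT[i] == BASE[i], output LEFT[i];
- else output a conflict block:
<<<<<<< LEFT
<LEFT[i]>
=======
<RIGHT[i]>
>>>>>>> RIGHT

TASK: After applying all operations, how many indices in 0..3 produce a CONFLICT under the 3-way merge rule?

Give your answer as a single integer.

Final LEFT:  [delta, delta, charlie, juliet]
Final RIGHT: [delta, juliet, charlie, juliet]
i=0: L=delta R=delta -> agree -> delta
i=1: L=delta=BASE, R=juliet -> take RIGHT -> juliet
i=2: L=charlie R=charlie -> agree -> charlie
i=3: L=juliet R=juliet -> agree -> juliet
Conflict count: 0

Answer: 0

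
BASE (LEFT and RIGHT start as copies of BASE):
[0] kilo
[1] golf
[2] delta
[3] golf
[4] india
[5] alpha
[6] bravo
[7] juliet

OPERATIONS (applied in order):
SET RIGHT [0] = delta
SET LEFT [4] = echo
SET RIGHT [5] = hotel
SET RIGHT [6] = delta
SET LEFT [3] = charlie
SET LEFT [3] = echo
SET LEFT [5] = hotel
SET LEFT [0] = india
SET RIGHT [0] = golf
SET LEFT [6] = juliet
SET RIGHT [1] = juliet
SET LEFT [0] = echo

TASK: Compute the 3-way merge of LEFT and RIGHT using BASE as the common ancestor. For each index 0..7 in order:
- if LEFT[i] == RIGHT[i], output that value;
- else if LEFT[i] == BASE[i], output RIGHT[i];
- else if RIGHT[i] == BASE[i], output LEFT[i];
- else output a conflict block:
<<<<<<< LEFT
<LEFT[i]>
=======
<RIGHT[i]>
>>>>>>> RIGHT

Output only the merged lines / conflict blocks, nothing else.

Final LEFT:  [echo, golf, delta, echo, echo, hotel, juliet, juliet]
Final RIGHT: [golf, juliet, delta, golf, india, hotel, delta, juliet]
i=0: BASE=kilo L=echo R=golf all differ -> CONFLICT
i=1: L=golf=BASE, R=juliet -> take RIGHT -> juliet
i=2: L=delta R=delta -> agree -> delta
i=3: L=echo, R=golf=BASE -> take LEFT -> echo
i=4: L=echo, R=india=BASE -> take LEFT -> echo
i=5: L=hotel R=hotel -> agree -> hotel
i=6: BASE=bravo L=juliet R=delta all differ -> CONFLICT
i=7: L=juliet R=juliet -> agree -> juliet

Answer: <<<<<<< LEFT
echo
=======
golf
>>>>>>> RIGHT
juliet
delta
echo
echo
hotel
<<<<<<< LEFT
juliet
=======
delta
>>>>>>> RIGHT
juliet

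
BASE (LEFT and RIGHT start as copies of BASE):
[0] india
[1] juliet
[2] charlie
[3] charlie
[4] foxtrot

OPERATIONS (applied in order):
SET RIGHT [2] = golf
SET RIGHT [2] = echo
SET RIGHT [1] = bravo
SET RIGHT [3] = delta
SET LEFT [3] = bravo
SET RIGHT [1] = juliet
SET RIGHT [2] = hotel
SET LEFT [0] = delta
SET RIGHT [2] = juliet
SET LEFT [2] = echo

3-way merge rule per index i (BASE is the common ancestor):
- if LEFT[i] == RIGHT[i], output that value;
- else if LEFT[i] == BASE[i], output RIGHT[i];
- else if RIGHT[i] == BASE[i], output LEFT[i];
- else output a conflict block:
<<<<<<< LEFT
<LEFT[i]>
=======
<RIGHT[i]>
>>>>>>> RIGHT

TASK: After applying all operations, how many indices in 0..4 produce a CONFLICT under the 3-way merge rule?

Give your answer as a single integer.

Final LEFT:  [delta, juliet, echo, bravo, foxtrot]
Final RIGHT: [india, juliet, juliet, delta, foxtrot]
i=0: L=delta, R=india=BASE -> take LEFT -> delta
i=1: L=juliet R=juliet -> agree -> juliet
i=2: BASE=charlie L=echo R=juliet all differ -> CONFLICT
i=3: BASE=charlie L=bravo R=delta all differ -> CONFLICT
i=4: L=foxtrot R=foxtrot -> agree -> foxtrot
Conflict count: 2

Answer: 2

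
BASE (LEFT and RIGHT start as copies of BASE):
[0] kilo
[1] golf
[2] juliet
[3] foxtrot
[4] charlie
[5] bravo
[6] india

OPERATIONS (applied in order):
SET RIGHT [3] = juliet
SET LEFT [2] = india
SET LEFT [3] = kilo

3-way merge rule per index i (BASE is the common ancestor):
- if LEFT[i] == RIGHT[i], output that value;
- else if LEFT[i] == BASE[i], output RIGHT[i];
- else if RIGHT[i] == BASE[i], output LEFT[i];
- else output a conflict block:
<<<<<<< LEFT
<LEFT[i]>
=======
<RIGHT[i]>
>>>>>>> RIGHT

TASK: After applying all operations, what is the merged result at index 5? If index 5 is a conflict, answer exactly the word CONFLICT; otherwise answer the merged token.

Answer: bravo

Derivation:
Final LEFT:  [kilo, golf, india, kilo, charlie, bravo, india]
Final RIGHT: [kilo, golf, juliet, juliet, charlie, bravo, india]
i=0: L=kilo R=kilo -> agree -> kilo
i=1: L=golf R=golf -> agree -> golf
i=2: L=india, R=juliet=BASE -> take LEFT -> india
i=3: BASE=foxtrot L=kilo R=juliet all differ -> CONFLICT
i=4: L=charlie R=charlie -> agree -> charlie
i=5: L=bravo R=bravo -> agree -> bravo
i=6: L=india R=india -> agree -> india
Index 5 -> bravo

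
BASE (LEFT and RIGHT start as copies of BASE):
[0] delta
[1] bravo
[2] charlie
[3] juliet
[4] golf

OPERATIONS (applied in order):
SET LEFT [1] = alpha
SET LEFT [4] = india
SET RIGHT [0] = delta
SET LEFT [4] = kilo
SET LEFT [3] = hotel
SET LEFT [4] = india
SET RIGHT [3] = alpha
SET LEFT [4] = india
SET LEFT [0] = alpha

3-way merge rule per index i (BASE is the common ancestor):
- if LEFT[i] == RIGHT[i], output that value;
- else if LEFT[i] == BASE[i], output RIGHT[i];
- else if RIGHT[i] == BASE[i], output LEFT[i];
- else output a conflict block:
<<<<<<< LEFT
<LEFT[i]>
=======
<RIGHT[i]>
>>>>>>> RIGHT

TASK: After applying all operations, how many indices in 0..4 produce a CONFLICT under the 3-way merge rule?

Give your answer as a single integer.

Final LEFT:  [alpha, alpha, charlie, hotel, india]
Final RIGHT: [delta, bravo, charlie, alpha, golf]
i=0: L=alpha, R=delta=BASE -> take LEFT -> alpha
i=1: L=alpha, R=bravo=BASE -> take LEFT -> alpha
i=2: L=charlie R=charlie -> agree -> charlie
i=3: BASE=juliet L=hotel R=alpha all differ -> CONFLICT
i=4: L=india, R=golf=BASE -> take LEFT -> india
Conflict count: 1

Answer: 1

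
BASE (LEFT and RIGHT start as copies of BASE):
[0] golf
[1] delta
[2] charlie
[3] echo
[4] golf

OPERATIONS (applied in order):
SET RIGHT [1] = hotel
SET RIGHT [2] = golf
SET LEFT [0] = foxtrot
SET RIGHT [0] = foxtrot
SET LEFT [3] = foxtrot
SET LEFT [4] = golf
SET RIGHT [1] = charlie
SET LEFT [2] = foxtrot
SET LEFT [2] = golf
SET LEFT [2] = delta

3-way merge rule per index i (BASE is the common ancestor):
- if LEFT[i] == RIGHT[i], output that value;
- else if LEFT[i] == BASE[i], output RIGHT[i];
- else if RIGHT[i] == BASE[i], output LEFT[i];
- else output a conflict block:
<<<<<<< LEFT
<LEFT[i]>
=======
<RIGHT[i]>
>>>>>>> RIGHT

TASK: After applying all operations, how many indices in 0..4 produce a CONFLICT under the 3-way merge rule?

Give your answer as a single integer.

Final LEFT:  [foxtrot, delta, delta, foxtrot, golf]
Final RIGHT: [foxtrot, charlie, golf, echo, golf]
i=0: L=foxtrot R=foxtrot -> agree -> foxtrot
i=1: L=delta=BASE, R=charlie -> take RIGHT -> charlie
i=2: BASE=charlie L=delta R=golf all differ -> CONFLICT
i=3: L=foxtrot, R=echo=BASE -> take LEFT -> foxtrot
i=4: L=golf R=golf -> agree -> golf
Conflict count: 1

Answer: 1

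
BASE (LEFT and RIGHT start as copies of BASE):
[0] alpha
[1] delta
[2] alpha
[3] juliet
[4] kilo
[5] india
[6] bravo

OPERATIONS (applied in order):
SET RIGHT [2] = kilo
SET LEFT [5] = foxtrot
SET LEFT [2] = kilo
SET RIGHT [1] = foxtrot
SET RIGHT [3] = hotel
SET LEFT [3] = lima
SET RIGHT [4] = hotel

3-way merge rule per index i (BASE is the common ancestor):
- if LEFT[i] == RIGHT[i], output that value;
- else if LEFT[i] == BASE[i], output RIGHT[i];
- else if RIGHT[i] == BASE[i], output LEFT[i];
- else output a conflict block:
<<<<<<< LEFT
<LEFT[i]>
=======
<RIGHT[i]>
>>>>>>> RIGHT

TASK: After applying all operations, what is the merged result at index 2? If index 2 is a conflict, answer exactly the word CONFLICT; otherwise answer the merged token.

Final LEFT:  [alpha, delta, kilo, lima, kilo, foxtrot, bravo]
Final RIGHT: [alpha, foxtrot, kilo, hotel, hotel, india, bravo]
i=0: L=alpha R=alpha -> agree -> alpha
i=1: L=delta=BASE, R=foxtrot -> take RIGHT -> foxtrot
i=2: L=kilo R=kilo -> agree -> kilo
i=3: BASE=juliet L=lima R=hotel all differ -> CONFLICT
i=4: L=kilo=BASE, R=hotel -> take RIGHT -> hotel
i=5: L=foxtrot, R=india=BASE -> take LEFT -> foxtrot
i=6: L=bravo R=bravo -> agree -> bravo
Index 2 -> kilo

Answer: kilo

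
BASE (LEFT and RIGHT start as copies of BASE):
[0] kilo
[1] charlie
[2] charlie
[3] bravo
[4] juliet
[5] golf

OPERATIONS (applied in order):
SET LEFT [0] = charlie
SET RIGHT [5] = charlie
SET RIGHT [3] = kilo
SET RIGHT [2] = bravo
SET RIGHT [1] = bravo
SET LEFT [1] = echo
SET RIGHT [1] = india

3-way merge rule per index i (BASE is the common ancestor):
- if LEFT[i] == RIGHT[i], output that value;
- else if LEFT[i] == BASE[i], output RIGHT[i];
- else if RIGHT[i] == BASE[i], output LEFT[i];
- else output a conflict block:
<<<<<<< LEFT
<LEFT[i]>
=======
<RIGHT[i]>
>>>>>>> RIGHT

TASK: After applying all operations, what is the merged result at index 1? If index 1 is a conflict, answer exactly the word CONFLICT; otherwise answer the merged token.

Final LEFT:  [charlie, echo, charlie, bravo, juliet, golf]
Final RIGHT: [kilo, india, bravo, kilo, juliet, charlie]
i=0: L=charlie, R=kilo=BASE -> take LEFT -> charlie
i=1: BASE=charlie L=echo R=india all differ -> CONFLICT
i=2: L=charlie=BASE, R=bravo -> take RIGHT -> bravo
i=3: L=bravo=BASE, R=kilo -> take RIGHT -> kilo
i=4: L=juliet R=juliet -> agree -> juliet
i=5: L=golf=BASE, R=charlie -> take RIGHT -> charlie
Index 1 -> CONFLICT

Answer: CONFLICT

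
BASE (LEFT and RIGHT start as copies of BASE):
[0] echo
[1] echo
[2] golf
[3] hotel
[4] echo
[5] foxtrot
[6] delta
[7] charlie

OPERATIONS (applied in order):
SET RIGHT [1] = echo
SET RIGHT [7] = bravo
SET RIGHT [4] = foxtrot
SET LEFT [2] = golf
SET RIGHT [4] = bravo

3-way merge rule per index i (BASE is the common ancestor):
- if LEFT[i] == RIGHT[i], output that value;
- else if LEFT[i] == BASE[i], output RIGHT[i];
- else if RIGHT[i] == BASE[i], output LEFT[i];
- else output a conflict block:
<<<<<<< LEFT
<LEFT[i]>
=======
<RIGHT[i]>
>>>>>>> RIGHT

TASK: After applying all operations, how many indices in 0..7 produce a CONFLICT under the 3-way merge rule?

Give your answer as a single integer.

Answer: 0

Derivation:
Final LEFT:  [echo, echo, golf, hotel, echo, foxtrot, delta, charlie]
Final RIGHT: [echo, echo, golf, hotel, bravo, foxtrot, delta, bravo]
i=0: L=echo R=echo -> agree -> echo
i=1: L=echo R=echo -> agree -> echo
i=2: L=golf R=golf -> agree -> golf
i=3: L=hotel R=hotel -> agree -> hotel
i=4: L=echo=BASE, R=bravo -> take RIGHT -> bravo
i=5: L=foxtrot R=foxtrot -> agree -> foxtrot
i=6: L=delta R=delta -> agree -> delta
i=7: L=charlie=BASE, R=bravo -> take RIGHT -> bravo
Conflict count: 0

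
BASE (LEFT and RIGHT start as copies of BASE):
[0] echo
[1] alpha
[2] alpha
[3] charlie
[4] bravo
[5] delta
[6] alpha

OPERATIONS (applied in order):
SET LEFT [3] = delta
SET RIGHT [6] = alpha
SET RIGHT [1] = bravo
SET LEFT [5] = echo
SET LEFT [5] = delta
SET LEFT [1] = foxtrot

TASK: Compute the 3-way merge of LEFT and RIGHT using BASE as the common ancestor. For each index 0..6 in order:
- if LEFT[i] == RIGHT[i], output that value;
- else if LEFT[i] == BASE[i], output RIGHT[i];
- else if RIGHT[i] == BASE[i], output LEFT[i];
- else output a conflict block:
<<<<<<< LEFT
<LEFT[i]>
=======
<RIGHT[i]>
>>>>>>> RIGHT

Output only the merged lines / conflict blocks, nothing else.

Final LEFT:  [echo, foxtrot, alpha, delta, bravo, delta, alpha]
Final RIGHT: [echo, bravo, alpha, charlie, bravo, delta, alpha]
i=0: L=echo R=echo -> agree -> echo
i=1: BASE=alpha L=foxtrot R=bravo all differ -> CONFLICT
i=2: L=alpha R=alpha -> agree -> alpha
i=3: L=delta, R=charlie=BASE -> take LEFT -> delta
i=4: L=bravo R=bravo -> agree -> bravo
i=5: L=delta R=delta -> agree -> delta
i=6: L=alpha R=alpha -> agree -> alpha

Answer: echo
<<<<<<< LEFT
foxtrot
=======
bravo
>>>>>>> RIGHT
alpha
delta
bravo
delta
alpha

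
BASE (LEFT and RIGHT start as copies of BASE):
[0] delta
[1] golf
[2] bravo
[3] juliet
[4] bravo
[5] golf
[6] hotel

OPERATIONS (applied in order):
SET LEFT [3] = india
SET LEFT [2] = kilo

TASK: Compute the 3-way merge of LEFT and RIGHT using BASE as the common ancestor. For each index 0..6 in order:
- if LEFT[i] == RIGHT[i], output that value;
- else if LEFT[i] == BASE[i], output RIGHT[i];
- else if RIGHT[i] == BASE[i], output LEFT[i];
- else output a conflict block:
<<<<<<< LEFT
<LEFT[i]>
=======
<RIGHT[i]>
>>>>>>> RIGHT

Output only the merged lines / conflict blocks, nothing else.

Final LEFT:  [delta, golf, kilo, india, bravo, golf, hotel]
Final RIGHT: [delta, golf, bravo, juliet, bravo, golf, hotel]
i=0: L=delta R=delta -> agree -> delta
i=1: L=golf R=golf -> agree -> golf
i=2: L=kilo, R=bravo=BASE -> take LEFT -> kilo
i=3: L=india, R=juliet=BASE -> take LEFT -> india
i=4: L=bravo R=bravo -> agree -> bravo
i=5: L=golf R=golf -> agree -> golf
i=6: L=hotel R=hotel -> agree -> hotel

Answer: delta
golf
kilo
india
bravo
golf
hotel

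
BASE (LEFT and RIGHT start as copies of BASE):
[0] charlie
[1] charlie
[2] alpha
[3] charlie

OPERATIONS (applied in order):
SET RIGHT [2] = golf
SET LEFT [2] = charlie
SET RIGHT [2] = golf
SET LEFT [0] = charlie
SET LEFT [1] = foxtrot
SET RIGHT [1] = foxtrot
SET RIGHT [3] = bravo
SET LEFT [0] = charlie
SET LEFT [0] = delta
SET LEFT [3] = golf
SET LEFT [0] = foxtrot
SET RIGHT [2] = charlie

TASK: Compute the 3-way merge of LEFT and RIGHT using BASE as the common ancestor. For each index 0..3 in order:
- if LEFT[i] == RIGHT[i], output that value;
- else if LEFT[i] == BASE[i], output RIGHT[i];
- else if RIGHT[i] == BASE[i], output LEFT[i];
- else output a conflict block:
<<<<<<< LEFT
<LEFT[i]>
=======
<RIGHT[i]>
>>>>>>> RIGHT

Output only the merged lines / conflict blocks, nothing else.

Final LEFT:  [foxtrot, foxtrot, charlie, golf]
Final RIGHT: [charlie, foxtrot, charlie, bravo]
i=0: L=foxtrot, R=charlie=BASE -> take LEFT -> foxtrot
i=1: L=foxtrot R=foxtrot -> agree -> foxtrot
i=2: L=charlie R=charlie -> agree -> charlie
i=3: BASE=charlie L=golf R=bravo all differ -> CONFLICT

Answer: foxtrot
foxtrot
charlie
<<<<<<< LEFT
golf
=======
bravo
>>>>>>> RIGHT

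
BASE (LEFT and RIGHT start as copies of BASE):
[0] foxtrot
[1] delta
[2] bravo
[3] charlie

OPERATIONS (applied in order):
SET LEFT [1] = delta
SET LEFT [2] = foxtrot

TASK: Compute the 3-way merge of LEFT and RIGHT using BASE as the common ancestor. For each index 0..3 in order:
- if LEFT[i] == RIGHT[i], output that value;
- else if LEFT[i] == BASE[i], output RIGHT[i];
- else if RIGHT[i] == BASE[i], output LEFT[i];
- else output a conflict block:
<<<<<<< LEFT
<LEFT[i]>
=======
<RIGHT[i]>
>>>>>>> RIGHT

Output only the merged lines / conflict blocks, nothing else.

Answer: foxtrot
delta
foxtrot
charlie

Derivation:
Final LEFT:  [foxtrot, delta, foxtrot, charlie]
Final RIGHT: [foxtrot, delta, bravo, charlie]
i=0: L=foxtrot R=foxtrot -> agree -> foxtrot
i=1: L=delta R=delta -> agree -> delta
i=2: L=foxtrot, R=bravo=BASE -> take LEFT -> foxtrot
i=3: L=charlie R=charlie -> agree -> charlie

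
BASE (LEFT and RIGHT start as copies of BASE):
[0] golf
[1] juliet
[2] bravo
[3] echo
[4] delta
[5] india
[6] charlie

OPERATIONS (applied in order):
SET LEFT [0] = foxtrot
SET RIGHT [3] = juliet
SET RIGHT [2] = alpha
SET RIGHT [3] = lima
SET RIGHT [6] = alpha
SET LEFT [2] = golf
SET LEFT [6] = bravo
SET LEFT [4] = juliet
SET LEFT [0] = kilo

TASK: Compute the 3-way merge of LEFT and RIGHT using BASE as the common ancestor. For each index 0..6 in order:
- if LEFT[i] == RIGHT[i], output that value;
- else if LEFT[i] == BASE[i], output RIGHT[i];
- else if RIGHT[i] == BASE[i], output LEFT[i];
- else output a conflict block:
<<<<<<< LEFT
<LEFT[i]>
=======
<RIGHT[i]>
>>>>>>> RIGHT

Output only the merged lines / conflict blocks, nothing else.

Final LEFT:  [kilo, juliet, golf, echo, juliet, india, bravo]
Final RIGHT: [golf, juliet, alpha, lima, delta, india, alpha]
i=0: L=kilo, R=golf=BASE -> take LEFT -> kilo
i=1: L=juliet R=juliet -> agree -> juliet
i=2: BASE=bravo L=golf R=alpha all differ -> CONFLICT
i=3: L=echo=BASE, R=lima -> take RIGHT -> lima
i=4: L=juliet, R=delta=BASE -> take LEFT -> juliet
i=5: L=india R=india -> agree -> india
i=6: BASE=charlie L=bravo R=alpha all differ -> CONFLICT

Answer: kilo
juliet
<<<<<<< LEFT
golf
=======
alpha
>>>>>>> RIGHT
lima
juliet
india
<<<<<<< LEFT
bravo
=======
alpha
>>>>>>> RIGHT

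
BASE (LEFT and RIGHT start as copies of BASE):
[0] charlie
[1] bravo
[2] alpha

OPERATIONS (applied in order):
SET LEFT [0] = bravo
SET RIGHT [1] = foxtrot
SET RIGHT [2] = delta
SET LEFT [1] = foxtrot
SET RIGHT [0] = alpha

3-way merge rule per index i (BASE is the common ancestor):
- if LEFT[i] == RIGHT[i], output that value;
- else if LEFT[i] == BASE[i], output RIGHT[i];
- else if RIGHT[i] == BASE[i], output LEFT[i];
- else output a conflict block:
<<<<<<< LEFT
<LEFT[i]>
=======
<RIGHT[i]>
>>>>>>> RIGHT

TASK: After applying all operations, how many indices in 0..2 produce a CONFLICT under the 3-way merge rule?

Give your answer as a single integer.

Answer: 1

Derivation:
Final LEFT:  [bravo, foxtrot, alpha]
Final RIGHT: [alpha, foxtrot, delta]
i=0: BASE=charlie L=bravo R=alpha all differ -> CONFLICT
i=1: L=foxtrot R=foxtrot -> agree -> foxtrot
i=2: L=alpha=BASE, R=delta -> take RIGHT -> delta
Conflict count: 1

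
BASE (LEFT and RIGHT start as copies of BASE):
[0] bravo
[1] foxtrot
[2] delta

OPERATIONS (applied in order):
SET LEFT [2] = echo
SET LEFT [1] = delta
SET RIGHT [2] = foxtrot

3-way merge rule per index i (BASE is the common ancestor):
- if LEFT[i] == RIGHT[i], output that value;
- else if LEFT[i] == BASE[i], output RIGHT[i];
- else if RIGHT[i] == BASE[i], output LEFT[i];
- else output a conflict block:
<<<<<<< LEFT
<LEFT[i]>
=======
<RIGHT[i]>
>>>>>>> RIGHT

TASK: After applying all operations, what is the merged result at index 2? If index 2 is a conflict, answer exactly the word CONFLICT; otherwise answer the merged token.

Answer: CONFLICT

Derivation:
Final LEFT:  [bravo, delta, echo]
Final RIGHT: [bravo, foxtrot, foxtrot]
i=0: L=bravo R=bravo -> agree -> bravo
i=1: L=delta, R=foxtrot=BASE -> take LEFT -> delta
i=2: BASE=delta L=echo R=foxtrot all differ -> CONFLICT
Index 2 -> CONFLICT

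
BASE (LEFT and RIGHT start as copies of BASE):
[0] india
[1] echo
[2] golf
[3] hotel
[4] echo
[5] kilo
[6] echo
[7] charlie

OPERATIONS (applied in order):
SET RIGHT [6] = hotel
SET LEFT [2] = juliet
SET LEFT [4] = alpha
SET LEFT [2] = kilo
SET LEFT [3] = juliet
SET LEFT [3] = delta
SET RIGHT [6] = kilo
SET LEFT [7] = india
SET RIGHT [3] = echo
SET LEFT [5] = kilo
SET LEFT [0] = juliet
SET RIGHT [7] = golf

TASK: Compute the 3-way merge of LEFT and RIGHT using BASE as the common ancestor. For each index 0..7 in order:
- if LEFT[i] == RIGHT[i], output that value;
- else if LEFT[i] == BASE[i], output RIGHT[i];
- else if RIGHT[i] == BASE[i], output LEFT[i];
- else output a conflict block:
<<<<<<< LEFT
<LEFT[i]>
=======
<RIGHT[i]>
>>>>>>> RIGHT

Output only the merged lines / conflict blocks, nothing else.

Final LEFT:  [juliet, echo, kilo, delta, alpha, kilo, echo, india]
Final RIGHT: [india, echo, golf, echo, echo, kilo, kilo, golf]
i=0: L=juliet, R=india=BASE -> take LEFT -> juliet
i=1: L=echo R=echo -> agree -> echo
i=2: L=kilo, R=golf=BASE -> take LEFT -> kilo
i=3: BASE=hotel L=delta R=echo all differ -> CONFLICT
i=4: L=alpha, R=echo=BASE -> take LEFT -> alpha
i=5: L=kilo R=kilo -> agree -> kilo
i=6: L=echo=BASE, R=kilo -> take RIGHT -> kilo
i=7: BASE=charlie L=india R=golf all differ -> CONFLICT

Answer: juliet
echo
kilo
<<<<<<< LEFT
delta
=======
echo
>>>>>>> RIGHT
alpha
kilo
kilo
<<<<<<< LEFT
india
=======
golf
>>>>>>> RIGHT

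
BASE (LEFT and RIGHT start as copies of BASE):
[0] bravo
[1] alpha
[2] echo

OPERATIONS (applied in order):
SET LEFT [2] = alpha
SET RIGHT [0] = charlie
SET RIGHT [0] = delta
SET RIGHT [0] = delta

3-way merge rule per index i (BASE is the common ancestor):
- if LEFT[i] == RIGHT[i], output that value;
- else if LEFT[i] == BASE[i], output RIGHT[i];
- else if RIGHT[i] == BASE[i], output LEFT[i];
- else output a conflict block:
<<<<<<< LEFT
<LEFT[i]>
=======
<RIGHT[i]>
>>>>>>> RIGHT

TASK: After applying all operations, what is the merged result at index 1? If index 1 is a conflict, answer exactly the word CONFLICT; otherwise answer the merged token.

Answer: alpha

Derivation:
Final LEFT:  [bravo, alpha, alpha]
Final RIGHT: [delta, alpha, echo]
i=0: L=bravo=BASE, R=delta -> take RIGHT -> delta
i=1: L=alpha R=alpha -> agree -> alpha
i=2: L=alpha, R=echo=BASE -> take LEFT -> alpha
Index 1 -> alpha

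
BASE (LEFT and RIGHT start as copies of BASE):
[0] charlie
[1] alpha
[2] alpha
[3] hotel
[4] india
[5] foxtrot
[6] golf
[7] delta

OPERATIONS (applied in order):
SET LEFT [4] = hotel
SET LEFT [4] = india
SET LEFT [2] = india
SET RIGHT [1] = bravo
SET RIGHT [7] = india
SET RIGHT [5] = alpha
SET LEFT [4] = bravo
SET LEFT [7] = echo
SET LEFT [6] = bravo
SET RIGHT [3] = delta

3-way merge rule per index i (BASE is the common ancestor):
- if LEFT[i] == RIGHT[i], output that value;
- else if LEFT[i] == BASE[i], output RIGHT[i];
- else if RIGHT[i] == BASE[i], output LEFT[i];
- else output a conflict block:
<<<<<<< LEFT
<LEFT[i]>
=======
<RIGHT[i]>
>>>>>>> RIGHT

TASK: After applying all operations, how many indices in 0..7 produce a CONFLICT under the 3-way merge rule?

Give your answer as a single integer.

Answer: 1

Derivation:
Final LEFT:  [charlie, alpha, india, hotel, bravo, foxtrot, bravo, echo]
Final RIGHT: [charlie, bravo, alpha, delta, india, alpha, golf, india]
i=0: L=charlie R=charlie -> agree -> charlie
i=1: L=alpha=BASE, R=bravo -> take RIGHT -> bravo
i=2: L=india, R=alpha=BASE -> take LEFT -> india
i=3: L=hotel=BASE, R=delta -> take RIGHT -> delta
i=4: L=bravo, R=india=BASE -> take LEFT -> bravo
i=5: L=foxtrot=BASE, R=alpha -> take RIGHT -> alpha
i=6: L=bravo, R=golf=BASE -> take LEFT -> bravo
i=7: BASE=delta L=echo R=india all differ -> CONFLICT
Conflict count: 1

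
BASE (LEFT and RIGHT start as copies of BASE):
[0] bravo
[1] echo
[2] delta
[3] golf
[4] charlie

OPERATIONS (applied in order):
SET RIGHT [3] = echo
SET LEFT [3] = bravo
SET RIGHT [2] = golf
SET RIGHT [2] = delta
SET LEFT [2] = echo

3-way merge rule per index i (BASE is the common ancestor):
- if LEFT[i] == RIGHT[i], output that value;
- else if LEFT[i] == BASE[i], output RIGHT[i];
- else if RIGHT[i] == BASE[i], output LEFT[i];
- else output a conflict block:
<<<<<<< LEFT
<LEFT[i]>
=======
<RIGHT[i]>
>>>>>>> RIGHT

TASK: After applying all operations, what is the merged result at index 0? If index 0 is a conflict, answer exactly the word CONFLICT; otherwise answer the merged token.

Answer: bravo

Derivation:
Final LEFT:  [bravo, echo, echo, bravo, charlie]
Final RIGHT: [bravo, echo, delta, echo, charlie]
i=0: L=bravo R=bravo -> agree -> bravo
i=1: L=echo R=echo -> agree -> echo
i=2: L=echo, R=delta=BASE -> take LEFT -> echo
i=3: BASE=golf L=bravo R=echo all differ -> CONFLICT
i=4: L=charlie R=charlie -> agree -> charlie
Index 0 -> bravo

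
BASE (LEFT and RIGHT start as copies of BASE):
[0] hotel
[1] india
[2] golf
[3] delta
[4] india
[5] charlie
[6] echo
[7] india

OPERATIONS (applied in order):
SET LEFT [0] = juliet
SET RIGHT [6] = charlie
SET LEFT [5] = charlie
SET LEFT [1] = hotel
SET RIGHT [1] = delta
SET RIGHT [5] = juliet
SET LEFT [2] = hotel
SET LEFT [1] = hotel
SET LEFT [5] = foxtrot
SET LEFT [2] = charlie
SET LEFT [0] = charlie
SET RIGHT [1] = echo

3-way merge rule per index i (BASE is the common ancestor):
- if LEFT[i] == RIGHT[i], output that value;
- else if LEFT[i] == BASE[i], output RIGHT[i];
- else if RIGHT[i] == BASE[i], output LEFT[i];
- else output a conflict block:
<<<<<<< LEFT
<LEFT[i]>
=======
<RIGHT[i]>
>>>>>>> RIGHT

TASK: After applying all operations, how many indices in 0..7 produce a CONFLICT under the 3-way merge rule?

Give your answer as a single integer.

Final LEFT:  [charlie, hotel, charlie, delta, india, foxtrot, echo, india]
Final RIGHT: [hotel, echo, golf, delta, india, juliet, charlie, india]
i=0: L=charlie, R=hotel=BASE -> take LEFT -> charlie
i=1: BASE=india L=hotel R=echo all differ -> CONFLICT
i=2: L=charlie, R=golf=BASE -> take LEFT -> charlie
i=3: L=delta R=delta -> agree -> delta
i=4: L=india R=india -> agree -> india
i=5: BASE=charlie L=foxtrot R=juliet all differ -> CONFLICT
i=6: L=echo=BASE, R=charlie -> take RIGHT -> charlie
i=7: L=india R=india -> agree -> india
Conflict count: 2

Answer: 2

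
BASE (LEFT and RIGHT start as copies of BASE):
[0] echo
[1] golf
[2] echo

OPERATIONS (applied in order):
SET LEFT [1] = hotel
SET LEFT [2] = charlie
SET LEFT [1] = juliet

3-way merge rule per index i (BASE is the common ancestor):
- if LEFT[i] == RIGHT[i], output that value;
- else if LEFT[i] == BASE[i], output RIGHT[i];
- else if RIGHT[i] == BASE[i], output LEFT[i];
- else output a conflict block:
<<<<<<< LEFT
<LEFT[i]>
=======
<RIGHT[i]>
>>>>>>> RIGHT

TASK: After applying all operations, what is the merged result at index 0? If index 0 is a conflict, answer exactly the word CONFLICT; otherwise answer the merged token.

Answer: echo

Derivation:
Final LEFT:  [echo, juliet, charlie]
Final RIGHT: [echo, golf, echo]
i=0: L=echo R=echo -> agree -> echo
i=1: L=juliet, R=golf=BASE -> take LEFT -> juliet
i=2: L=charlie, R=echo=BASE -> take LEFT -> charlie
Index 0 -> echo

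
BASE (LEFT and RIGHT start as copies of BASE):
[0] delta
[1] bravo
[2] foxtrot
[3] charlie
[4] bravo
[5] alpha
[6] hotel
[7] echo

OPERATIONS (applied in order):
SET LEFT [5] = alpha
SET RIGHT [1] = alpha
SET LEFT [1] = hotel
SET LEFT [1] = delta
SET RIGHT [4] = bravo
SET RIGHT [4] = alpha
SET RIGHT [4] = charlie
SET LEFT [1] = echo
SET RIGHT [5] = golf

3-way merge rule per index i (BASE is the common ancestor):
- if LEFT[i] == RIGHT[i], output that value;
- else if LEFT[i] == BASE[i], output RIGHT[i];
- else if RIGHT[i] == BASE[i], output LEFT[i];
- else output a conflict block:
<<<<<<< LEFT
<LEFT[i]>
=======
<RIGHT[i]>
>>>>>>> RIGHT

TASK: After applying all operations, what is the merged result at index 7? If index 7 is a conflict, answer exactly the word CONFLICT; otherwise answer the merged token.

Final LEFT:  [delta, echo, foxtrot, charlie, bravo, alpha, hotel, echo]
Final RIGHT: [delta, alpha, foxtrot, charlie, charlie, golf, hotel, echo]
i=0: L=delta R=delta -> agree -> delta
i=1: BASE=bravo L=echo R=alpha all differ -> CONFLICT
i=2: L=foxtrot R=foxtrot -> agree -> foxtrot
i=3: L=charlie R=charlie -> agree -> charlie
i=4: L=bravo=BASE, R=charlie -> take RIGHT -> charlie
i=5: L=alpha=BASE, R=golf -> take RIGHT -> golf
i=6: L=hotel R=hotel -> agree -> hotel
i=7: L=echo R=echo -> agree -> echo
Index 7 -> echo

Answer: echo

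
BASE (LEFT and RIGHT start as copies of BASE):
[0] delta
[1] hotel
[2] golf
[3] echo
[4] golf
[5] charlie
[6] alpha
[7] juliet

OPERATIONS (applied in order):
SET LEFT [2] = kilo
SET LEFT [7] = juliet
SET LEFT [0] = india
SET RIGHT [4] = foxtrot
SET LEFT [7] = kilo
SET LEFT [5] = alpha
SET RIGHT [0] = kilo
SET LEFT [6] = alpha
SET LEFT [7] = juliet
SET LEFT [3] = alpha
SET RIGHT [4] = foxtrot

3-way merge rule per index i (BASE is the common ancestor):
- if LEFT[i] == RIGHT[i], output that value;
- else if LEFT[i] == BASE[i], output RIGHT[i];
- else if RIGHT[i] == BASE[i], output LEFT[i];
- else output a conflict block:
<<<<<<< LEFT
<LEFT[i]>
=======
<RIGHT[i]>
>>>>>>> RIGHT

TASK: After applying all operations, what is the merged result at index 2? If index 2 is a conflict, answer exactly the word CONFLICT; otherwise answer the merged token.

Answer: kilo

Derivation:
Final LEFT:  [india, hotel, kilo, alpha, golf, alpha, alpha, juliet]
Final RIGHT: [kilo, hotel, golf, echo, foxtrot, charlie, alpha, juliet]
i=0: BASE=delta L=india R=kilo all differ -> CONFLICT
i=1: L=hotel R=hotel -> agree -> hotel
i=2: L=kilo, R=golf=BASE -> take LEFT -> kilo
i=3: L=alpha, R=echo=BASE -> take LEFT -> alpha
i=4: L=golf=BASE, R=foxtrot -> take RIGHT -> foxtrot
i=5: L=alpha, R=charlie=BASE -> take LEFT -> alpha
i=6: L=alpha R=alpha -> agree -> alpha
i=7: L=juliet R=juliet -> agree -> juliet
Index 2 -> kilo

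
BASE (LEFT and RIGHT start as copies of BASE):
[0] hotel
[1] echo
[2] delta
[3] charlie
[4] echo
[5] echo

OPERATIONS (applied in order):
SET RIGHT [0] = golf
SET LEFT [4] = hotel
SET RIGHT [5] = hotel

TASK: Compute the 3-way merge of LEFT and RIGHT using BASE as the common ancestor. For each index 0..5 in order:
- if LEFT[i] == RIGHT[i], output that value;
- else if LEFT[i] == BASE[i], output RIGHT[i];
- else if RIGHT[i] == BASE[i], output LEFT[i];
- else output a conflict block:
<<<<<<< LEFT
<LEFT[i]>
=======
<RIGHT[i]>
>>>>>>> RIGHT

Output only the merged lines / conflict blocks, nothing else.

Final LEFT:  [hotel, echo, delta, charlie, hotel, echo]
Final RIGHT: [golf, echo, delta, charlie, echo, hotel]
i=0: L=hotel=BASE, R=golf -> take RIGHT -> golf
i=1: L=echo R=echo -> agree -> echo
i=2: L=delta R=delta -> agree -> delta
i=3: L=charlie R=charlie -> agree -> charlie
i=4: L=hotel, R=echo=BASE -> take LEFT -> hotel
i=5: L=echo=BASE, R=hotel -> take RIGHT -> hotel

Answer: golf
echo
delta
charlie
hotel
hotel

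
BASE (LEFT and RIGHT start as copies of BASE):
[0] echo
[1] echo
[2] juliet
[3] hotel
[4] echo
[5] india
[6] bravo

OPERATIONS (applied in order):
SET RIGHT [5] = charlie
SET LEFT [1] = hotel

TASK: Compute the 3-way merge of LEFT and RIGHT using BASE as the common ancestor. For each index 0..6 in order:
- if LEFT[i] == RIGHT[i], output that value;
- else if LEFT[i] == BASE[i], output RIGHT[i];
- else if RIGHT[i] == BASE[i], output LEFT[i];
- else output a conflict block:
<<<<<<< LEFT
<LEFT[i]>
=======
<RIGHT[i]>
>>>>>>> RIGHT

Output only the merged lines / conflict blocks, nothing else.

Final LEFT:  [echo, hotel, juliet, hotel, echo, india, bravo]
Final RIGHT: [echo, echo, juliet, hotel, echo, charlie, bravo]
i=0: L=echo R=echo -> agree -> echo
i=1: L=hotel, R=echo=BASE -> take LEFT -> hotel
i=2: L=juliet R=juliet -> agree -> juliet
i=3: L=hotel R=hotel -> agree -> hotel
i=4: L=echo R=echo -> agree -> echo
i=5: L=india=BASE, R=charlie -> take RIGHT -> charlie
i=6: L=bravo R=bravo -> agree -> bravo

Answer: echo
hotel
juliet
hotel
echo
charlie
bravo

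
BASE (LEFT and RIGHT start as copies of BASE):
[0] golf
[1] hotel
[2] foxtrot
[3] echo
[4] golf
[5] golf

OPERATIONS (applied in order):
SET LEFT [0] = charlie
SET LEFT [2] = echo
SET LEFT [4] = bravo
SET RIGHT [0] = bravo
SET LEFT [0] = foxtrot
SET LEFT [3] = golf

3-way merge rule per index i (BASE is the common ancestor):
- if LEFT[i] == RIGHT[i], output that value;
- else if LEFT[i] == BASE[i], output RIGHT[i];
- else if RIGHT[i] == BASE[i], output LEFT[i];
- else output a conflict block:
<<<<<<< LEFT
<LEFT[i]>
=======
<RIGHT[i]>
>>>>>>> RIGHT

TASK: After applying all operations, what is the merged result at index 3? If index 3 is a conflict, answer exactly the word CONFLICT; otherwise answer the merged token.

Answer: golf

Derivation:
Final LEFT:  [foxtrot, hotel, echo, golf, bravo, golf]
Final RIGHT: [bravo, hotel, foxtrot, echo, golf, golf]
i=0: BASE=golf L=foxtrot R=bravo all differ -> CONFLICT
i=1: L=hotel R=hotel -> agree -> hotel
i=2: L=echo, R=foxtrot=BASE -> take LEFT -> echo
i=3: L=golf, R=echo=BASE -> take LEFT -> golf
i=4: L=bravo, R=golf=BASE -> take LEFT -> bravo
i=5: L=golf R=golf -> agree -> golf
Index 3 -> golf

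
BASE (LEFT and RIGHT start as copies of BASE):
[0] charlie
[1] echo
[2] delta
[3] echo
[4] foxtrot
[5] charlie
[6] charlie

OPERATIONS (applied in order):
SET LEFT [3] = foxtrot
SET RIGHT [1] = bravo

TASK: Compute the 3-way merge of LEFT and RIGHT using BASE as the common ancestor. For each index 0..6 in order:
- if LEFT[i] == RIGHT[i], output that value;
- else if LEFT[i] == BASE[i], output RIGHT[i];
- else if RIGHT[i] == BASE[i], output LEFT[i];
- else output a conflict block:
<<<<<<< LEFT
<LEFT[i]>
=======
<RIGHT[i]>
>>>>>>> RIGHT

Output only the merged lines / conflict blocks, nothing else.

Answer: charlie
bravo
delta
foxtrot
foxtrot
charlie
charlie

Derivation:
Final LEFT:  [charlie, echo, delta, foxtrot, foxtrot, charlie, charlie]
Final RIGHT: [charlie, bravo, delta, echo, foxtrot, charlie, charlie]
i=0: L=charlie R=charlie -> agree -> charlie
i=1: L=echo=BASE, R=bravo -> take RIGHT -> bravo
i=2: L=delta R=delta -> agree -> delta
i=3: L=foxtrot, R=echo=BASE -> take LEFT -> foxtrot
i=4: L=foxtrot R=foxtrot -> agree -> foxtrot
i=5: L=charlie R=charlie -> agree -> charlie
i=6: L=charlie R=charlie -> agree -> charlie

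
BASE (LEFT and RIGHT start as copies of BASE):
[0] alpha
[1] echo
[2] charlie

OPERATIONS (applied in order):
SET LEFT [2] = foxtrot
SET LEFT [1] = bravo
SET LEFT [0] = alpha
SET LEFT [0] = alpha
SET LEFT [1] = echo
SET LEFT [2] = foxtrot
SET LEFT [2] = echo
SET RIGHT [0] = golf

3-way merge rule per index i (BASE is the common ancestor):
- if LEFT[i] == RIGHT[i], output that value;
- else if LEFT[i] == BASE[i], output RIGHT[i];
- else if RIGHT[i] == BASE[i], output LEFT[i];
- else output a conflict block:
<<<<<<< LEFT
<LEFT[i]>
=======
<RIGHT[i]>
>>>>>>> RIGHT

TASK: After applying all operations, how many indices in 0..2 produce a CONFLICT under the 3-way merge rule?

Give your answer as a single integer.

Answer: 0

Derivation:
Final LEFT:  [alpha, echo, echo]
Final RIGHT: [golf, echo, charlie]
i=0: L=alpha=BASE, R=golf -> take RIGHT -> golf
i=1: L=echo R=echo -> agree -> echo
i=2: L=echo, R=charlie=BASE -> take LEFT -> echo
Conflict count: 0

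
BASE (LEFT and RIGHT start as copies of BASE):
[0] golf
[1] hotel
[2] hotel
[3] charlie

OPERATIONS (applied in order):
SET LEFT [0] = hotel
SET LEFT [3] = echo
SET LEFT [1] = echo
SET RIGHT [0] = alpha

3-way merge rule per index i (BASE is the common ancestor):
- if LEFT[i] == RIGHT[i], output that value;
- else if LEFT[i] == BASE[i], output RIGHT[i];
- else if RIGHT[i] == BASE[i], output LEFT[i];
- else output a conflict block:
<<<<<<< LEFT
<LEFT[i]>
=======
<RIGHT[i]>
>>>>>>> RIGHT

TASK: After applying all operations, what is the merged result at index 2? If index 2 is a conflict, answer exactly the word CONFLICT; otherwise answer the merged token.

Answer: hotel

Derivation:
Final LEFT:  [hotel, echo, hotel, echo]
Final RIGHT: [alpha, hotel, hotel, charlie]
i=0: BASE=golf L=hotel R=alpha all differ -> CONFLICT
i=1: L=echo, R=hotel=BASE -> take LEFT -> echo
i=2: L=hotel R=hotel -> agree -> hotel
i=3: L=echo, R=charlie=BASE -> take LEFT -> echo
Index 2 -> hotel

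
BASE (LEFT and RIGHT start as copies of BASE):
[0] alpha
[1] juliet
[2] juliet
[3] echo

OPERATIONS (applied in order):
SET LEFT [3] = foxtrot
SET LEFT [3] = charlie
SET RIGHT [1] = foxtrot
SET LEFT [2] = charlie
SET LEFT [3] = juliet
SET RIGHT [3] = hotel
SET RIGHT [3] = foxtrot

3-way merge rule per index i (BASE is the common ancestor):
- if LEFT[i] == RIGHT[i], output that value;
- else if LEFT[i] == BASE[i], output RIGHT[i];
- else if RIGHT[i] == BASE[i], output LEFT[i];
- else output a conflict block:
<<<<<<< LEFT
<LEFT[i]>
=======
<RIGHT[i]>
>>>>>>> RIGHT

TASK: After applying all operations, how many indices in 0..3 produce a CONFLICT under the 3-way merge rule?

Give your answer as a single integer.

Answer: 1

Derivation:
Final LEFT:  [alpha, juliet, charlie, juliet]
Final RIGHT: [alpha, foxtrot, juliet, foxtrot]
i=0: L=alpha R=alpha -> agree -> alpha
i=1: L=juliet=BASE, R=foxtrot -> take RIGHT -> foxtrot
i=2: L=charlie, R=juliet=BASE -> take LEFT -> charlie
i=3: BASE=echo L=juliet R=foxtrot all differ -> CONFLICT
Conflict count: 1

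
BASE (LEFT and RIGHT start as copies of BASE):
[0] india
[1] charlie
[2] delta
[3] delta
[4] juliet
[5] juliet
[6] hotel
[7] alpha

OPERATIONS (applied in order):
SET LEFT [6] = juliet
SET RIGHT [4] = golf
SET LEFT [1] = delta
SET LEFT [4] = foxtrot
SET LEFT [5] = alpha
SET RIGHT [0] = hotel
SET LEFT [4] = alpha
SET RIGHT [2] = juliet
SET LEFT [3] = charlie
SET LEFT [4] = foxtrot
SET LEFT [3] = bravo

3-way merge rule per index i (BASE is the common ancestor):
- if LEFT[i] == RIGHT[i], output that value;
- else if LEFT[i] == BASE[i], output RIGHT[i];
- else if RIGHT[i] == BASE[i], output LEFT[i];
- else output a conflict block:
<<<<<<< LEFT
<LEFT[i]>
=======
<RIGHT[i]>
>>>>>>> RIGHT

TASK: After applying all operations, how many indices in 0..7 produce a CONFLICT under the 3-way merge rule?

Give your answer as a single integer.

Final LEFT:  [india, delta, delta, bravo, foxtrot, alpha, juliet, alpha]
Final RIGHT: [hotel, charlie, juliet, delta, golf, juliet, hotel, alpha]
i=0: L=india=BASE, R=hotel -> take RIGHT -> hotel
i=1: L=delta, R=charlie=BASE -> take LEFT -> delta
i=2: L=delta=BASE, R=juliet -> take RIGHT -> juliet
i=3: L=bravo, R=delta=BASE -> take LEFT -> bravo
i=4: BASE=juliet L=foxtrot R=golf all differ -> CONFLICT
i=5: L=alpha, R=juliet=BASE -> take LEFT -> alpha
i=6: L=juliet, R=hotel=BASE -> take LEFT -> juliet
i=7: L=alpha R=alpha -> agree -> alpha
Conflict count: 1

Answer: 1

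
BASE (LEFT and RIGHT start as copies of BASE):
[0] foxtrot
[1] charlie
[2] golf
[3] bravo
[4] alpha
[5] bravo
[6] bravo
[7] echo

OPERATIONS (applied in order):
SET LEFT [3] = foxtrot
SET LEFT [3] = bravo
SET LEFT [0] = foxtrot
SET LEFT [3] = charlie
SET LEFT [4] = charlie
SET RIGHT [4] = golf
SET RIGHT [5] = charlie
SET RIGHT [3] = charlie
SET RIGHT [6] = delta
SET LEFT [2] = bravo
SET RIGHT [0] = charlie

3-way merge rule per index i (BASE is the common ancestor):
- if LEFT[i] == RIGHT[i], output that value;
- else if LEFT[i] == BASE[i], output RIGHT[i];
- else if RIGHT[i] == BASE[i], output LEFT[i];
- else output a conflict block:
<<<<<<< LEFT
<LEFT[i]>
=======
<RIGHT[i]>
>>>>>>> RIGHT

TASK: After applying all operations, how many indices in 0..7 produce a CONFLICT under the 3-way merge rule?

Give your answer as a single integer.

Answer: 1

Derivation:
Final LEFT:  [foxtrot, charlie, bravo, charlie, charlie, bravo, bravo, echo]
Final RIGHT: [charlie, charlie, golf, charlie, golf, charlie, delta, echo]
i=0: L=foxtrot=BASE, R=charlie -> take RIGHT -> charlie
i=1: L=charlie R=charlie -> agree -> charlie
i=2: L=bravo, R=golf=BASE -> take LEFT -> bravo
i=3: L=charlie R=charlie -> agree -> charlie
i=4: BASE=alpha L=charlie R=golf all differ -> CONFLICT
i=5: L=bravo=BASE, R=charlie -> take RIGHT -> charlie
i=6: L=bravo=BASE, R=delta -> take RIGHT -> delta
i=7: L=echo R=echo -> agree -> echo
Conflict count: 1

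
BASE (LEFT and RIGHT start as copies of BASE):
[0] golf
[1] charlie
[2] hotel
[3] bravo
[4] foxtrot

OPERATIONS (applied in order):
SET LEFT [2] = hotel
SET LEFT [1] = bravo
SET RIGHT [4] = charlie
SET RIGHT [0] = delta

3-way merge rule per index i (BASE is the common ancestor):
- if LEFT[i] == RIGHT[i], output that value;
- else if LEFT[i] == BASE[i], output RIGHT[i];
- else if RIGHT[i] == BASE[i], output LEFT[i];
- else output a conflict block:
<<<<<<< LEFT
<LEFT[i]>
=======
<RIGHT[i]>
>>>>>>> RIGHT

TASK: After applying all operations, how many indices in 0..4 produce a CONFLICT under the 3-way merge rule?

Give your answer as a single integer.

Final LEFT:  [golf, bravo, hotel, bravo, foxtrot]
Final RIGHT: [delta, charlie, hotel, bravo, charlie]
i=0: L=golf=BASE, R=delta -> take RIGHT -> delta
i=1: L=bravo, R=charlie=BASE -> take LEFT -> bravo
i=2: L=hotel R=hotel -> agree -> hotel
i=3: L=bravo R=bravo -> agree -> bravo
i=4: L=foxtrot=BASE, R=charlie -> take RIGHT -> charlie
Conflict count: 0

Answer: 0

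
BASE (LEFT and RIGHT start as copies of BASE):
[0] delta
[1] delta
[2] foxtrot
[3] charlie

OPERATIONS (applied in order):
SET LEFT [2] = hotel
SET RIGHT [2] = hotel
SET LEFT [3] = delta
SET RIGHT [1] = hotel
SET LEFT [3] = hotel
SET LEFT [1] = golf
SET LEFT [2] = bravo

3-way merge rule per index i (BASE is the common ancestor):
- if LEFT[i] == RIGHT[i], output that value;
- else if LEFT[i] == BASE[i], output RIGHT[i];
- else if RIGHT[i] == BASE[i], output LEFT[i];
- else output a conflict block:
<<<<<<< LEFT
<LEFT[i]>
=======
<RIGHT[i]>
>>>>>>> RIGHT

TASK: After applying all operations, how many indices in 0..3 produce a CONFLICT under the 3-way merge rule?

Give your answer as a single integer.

Final LEFT:  [delta, golf, bravo, hotel]
Final RIGHT: [delta, hotel, hotel, charlie]
i=0: L=delta R=delta -> agree -> delta
i=1: BASE=delta L=golf R=hotel all differ -> CONFLICT
i=2: BASE=foxtrot L=bravo R=hotel all differ -> CONFLICT
i=3: L=hotel, R=charlie=BASE -> take LEFT -> hotel
Conflict count: 2

Answer: 2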